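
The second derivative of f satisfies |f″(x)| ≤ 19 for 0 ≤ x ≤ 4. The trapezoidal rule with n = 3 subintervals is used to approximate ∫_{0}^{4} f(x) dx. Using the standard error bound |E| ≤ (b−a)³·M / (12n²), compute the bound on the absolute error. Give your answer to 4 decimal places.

|E| ≤ (4)³·19 / (12·3²) = 1216/108 = 11.2593.

11.2593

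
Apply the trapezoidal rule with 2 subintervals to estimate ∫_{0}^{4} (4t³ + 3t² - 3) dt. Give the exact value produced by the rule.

380

h = (4 − 0)/2 = 2.
Nodes t₀,…,t₂ = 0, 2, 4.
f(t) = 4t³ + 3t² - 3: f₀=-3, f₁=41, f₂=301.
(h/2)·[f₀ + 2f₁ + f₂] = 1·(380) = 380.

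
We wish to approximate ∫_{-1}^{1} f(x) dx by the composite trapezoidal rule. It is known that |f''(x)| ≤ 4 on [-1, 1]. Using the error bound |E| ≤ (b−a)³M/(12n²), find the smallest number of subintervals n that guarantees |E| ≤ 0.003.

Need 32/(12n²) ≤ 0.003.
n² ≥ 32/(12·0.003) = 888.889 ⇒ n ≥ 29.8142, so the smallest n is 30.

30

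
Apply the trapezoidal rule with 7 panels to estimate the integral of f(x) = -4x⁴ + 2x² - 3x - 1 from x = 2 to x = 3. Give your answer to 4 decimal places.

h = (3 − 2)/7 = 0.142857.
Nodes x₀,…,x₇ = 2, 2.142857, 2.285714, 2.428571, 2.571429, 2.714286, 2.857143, 3.
f(x) = -4x⁴ + 2x² - 3x - 1: f₀=-63, f₁=-82.584756, f₂=-106.589338, f₃=-135.633486, f₄=-170.376926, f₅=-211.519367, f₆=-259.800500, f₇=-316.
(h/2)·[f₀ + 2f₁ + 2f₂ + 2f₃ + 2f₄ + 2f₅ + 2f₆ + f₇] = 0.071429·(-2312.008746) = -165.1435.

-165.1435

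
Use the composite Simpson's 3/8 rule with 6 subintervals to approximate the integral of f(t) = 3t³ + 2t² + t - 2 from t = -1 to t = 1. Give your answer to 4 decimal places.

h = (1 − (-1))/6 = 0.333333.
Nodes t₀,…,t₆ = -1, -0.666667, -0.333333, 0, 0.333333, 0.666667, 1.
f(t) = 3t³ + 2t² + t - 2: f₀=-4, f₁=-2.666667, f₂=-2.222222, f₃=-2, f₄=-1.333333, f₅=0.444444, f₆=4.
(3h/8)·[f₀ + 3f₁ + 3f₂ + 2f₃ + 3f₄ + 3f₅ + f₆] = 0.125·(-21.333333) = -2.6667.

-2.6667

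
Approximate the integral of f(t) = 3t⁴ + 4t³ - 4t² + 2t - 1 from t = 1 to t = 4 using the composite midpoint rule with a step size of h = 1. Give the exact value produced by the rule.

h = (4 − 1)/3 = 1.
Midpoints m₁,…,m₃ = 1.5, 2.5, 3.5.
f(m₁)=21.6875, f(m₂)=158.6875, f(m₃)=578.6875.
h·[f(m₁) + f(m₂) + f(m₃)] = 1·(759.0625) = 759.0625.

759.0625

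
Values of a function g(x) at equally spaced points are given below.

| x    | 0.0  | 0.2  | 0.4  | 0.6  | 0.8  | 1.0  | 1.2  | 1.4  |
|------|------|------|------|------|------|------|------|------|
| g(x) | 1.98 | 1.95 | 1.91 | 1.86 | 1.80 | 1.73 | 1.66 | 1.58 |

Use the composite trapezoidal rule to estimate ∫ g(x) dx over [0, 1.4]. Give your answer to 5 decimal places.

h = 0.2, n = 7.
(h/2)·[y₀ + 2y₁ + 2y₂ + 2y₃ + 2y₄ + 2y₅ + 2y₆ + y₇] = 0.1·(25.38) = 2.53800.

2.53800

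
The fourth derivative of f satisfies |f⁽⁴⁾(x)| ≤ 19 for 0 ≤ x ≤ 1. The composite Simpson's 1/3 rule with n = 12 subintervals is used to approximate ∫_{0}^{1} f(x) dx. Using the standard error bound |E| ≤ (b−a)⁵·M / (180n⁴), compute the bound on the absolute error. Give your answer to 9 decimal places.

|E| ≤ (1)⁵·19 / (180·12⁴) = 19/3732480 = 0.000005090.

0.000005090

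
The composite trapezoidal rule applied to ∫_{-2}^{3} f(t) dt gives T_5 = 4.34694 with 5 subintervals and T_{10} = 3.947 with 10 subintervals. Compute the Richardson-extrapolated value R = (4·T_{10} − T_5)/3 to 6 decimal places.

R = (4·T_{10} − T_5) / 3 = (4·3.947 − 4.34694)/3 = (11.44106)/3 = 3.813687.

3.813687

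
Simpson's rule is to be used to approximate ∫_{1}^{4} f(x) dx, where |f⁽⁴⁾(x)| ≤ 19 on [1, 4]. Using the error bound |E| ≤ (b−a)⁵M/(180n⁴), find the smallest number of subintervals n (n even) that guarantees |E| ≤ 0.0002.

20

Need 4617/(180n⁴) ≤ 0.0002.
n⁴ ≥ 4617/(180·0.0002) = 128250 ⇒ n ≥ 18.9241, so the smallest even n is 20. (n must be even for Simpson's rule.)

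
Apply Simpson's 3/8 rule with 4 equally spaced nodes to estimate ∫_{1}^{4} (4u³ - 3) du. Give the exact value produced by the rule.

h = (4 − 1)/3 = 1.
Nodes u₀,…,u₃ = 1, 2, 3, 4.
f(u) = 4u³ - 3: f₀=1, f₁=29, f₂=105, f₃=253.
(3h/8)·[f₀ + 3f₁ + 3f₂ + f₃] = 0.375·(656) = 246.

246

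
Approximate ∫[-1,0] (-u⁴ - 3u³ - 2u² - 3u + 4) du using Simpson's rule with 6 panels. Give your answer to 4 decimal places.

5.3832

h = (0 − (-1))/6 = 0.166667.
Nodes u₀,…,u₆ = -1, -0.833333, -0.666667, -0.5, -0.333333, -0.166667, 0.
f(u) = -u⁴ - 3u³ - 2u² - 3u + 4: f₀=7, f₁=6.364969, f₂=5.802469, f₃=5.3125, f₄=4.876543, f₅=4.457562, f₆=4.
(h/3)·[f₀ + 4f₁ + 2f₂ + 4f₃ + 2f₄ + 4f₅ + f₆] = 0.055556·(96.898148) = 5.3832.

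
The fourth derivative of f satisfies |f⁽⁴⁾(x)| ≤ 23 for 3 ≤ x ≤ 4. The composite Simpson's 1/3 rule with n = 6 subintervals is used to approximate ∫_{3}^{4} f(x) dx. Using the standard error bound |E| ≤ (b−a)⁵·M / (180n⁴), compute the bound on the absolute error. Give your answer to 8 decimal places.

|E| ≤ (1)⁵·23 / (180·6⁴) = 23/233280 = 0.00009859.

0.00009859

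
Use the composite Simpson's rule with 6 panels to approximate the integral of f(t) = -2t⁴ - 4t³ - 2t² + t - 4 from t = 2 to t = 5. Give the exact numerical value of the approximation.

h = (5 − 2)/6 = 0.5.
Nodes t₀,…,t₆ = 2, 2.5, 3, 3.5, 4, 4.5, 5.
f(t) = -2t⁴ - 4t³ - 2t² + t - 4: f₀=-74, f₁=-154.625, f₂=-289, f₃=-496.625, f₄=-800, f₅=-1224.625, f₆=-1799.
(h/3)·[f₀ + 4f₁ + 2f₂ + 4f₃ + 2f₄ + 4f₅ + f₆] = 0.166667·(-11554.5) = -1925.75.

-1925.75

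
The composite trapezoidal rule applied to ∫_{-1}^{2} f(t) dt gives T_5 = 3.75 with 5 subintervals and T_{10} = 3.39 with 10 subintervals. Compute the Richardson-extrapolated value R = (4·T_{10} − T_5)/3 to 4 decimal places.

R = (4·T_{10} − T_5) / 3 = (4·3.39 − 3.75)/3 = (9.81)/3 = 3.2700.

3.2700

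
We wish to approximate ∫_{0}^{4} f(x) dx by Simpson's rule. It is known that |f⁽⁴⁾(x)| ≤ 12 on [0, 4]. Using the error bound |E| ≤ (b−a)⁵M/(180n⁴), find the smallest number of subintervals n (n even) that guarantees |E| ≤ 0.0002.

Need 12288/(180n⁴) ≤ 0.0002.
n⁴ ≥ 12288/(180·0.0002) = 341333 ⇒ n ≥ 24.1710, so the smallest even n is 26. (n must be even for Simpson's rule.)

26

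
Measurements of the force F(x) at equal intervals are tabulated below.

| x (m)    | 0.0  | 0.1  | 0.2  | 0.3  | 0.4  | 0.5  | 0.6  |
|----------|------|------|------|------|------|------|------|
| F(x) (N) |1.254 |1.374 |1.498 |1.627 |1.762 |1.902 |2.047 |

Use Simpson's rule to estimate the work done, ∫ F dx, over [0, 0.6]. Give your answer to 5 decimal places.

0.98110

h = 0.1, n = 6.
(h/3)·[y₀ + 4y₁ + 2y₂ + 4y₃ + 2y₄ + 4y₅ + y₆] = 0.033333·(29.433) = 0.98110.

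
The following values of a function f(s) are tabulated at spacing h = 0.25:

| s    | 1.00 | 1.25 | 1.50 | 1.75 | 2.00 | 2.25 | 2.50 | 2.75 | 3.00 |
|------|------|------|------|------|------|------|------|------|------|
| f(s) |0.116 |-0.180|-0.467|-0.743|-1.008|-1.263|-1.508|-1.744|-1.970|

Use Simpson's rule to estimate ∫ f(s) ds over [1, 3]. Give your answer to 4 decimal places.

h = 0.25, n = 8.
(h/3)·[y₀ + 4y₁ + 2y₂ + 4y₃ + 2y₄ + 4y₅ + 2y₆ + 4y₇ + y₈] = 0.083333·(-23.540) = -1.9617.

-1.9617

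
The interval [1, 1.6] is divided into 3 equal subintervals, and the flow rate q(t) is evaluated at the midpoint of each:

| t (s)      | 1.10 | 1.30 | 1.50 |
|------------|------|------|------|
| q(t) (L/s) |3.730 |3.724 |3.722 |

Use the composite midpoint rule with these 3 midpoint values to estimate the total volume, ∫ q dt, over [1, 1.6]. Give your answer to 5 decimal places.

h = 0.2, n = 3.
h·[y(m₁) + y(m₂) + y(m₃)] = 0.2·(11.176) = 2.23520.

2.23520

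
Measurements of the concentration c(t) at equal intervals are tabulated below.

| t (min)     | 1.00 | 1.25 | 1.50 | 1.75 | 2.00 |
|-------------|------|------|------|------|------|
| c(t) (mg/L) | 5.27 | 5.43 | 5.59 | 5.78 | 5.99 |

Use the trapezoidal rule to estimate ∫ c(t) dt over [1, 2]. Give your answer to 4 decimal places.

h = 0.25, n = 4.
(h/2)·[y₀ + 2y₁ + 2y₂ + 2y₃ + y₄] = 0.125·(44.86) = 5.6075.

5.6075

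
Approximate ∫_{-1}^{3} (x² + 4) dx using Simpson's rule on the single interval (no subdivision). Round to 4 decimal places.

S = (b−a)/6 · [f(-1) + 4f(1) + f(3)] = 0.666667·[5 + 4·5 + 13] = 25.3333.

25.3333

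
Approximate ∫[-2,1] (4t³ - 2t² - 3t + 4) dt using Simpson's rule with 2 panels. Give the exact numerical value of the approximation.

h = (1 − (-2))/2 = 1.5.
Nodes t₀,…,t₂ = -2, -0.5, 1.
f(t) = 4t³ - 2t² - 3t + 4: f₀=-30, f₁=4.5, f₂=3.
(h/3)·[f₀ + 4f₁ + f₂] = 0.5·(-9) = -4.5.

-4.5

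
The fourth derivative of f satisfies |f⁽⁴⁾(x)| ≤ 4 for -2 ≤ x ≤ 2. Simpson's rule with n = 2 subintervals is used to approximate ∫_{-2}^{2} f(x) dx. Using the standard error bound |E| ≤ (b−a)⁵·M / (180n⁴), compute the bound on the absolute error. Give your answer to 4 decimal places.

1.4222

|E| ≤ (4)⁵·4 / (180·2⁴) = 4096/2880 = 1.4222.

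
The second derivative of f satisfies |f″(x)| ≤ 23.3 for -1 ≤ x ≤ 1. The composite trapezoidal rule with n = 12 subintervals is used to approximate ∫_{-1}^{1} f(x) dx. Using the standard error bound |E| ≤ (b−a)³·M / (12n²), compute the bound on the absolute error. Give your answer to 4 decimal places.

|E| ≤ (2)³·23.3 / (12·12²) = 186.4/1728 = 0.1079.

0.1079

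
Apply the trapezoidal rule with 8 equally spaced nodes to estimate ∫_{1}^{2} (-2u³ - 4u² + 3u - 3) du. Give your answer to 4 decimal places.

h = (2 − 1)/7 = 0.142857.
Nodes u₀,…,u₇ = 1, 1.142857, 1.285714, 1.428571, 1.571429, 1.714286, 1.857143, 2.
f(u) = -2u³ - 4u² + 3u - 3: f₀=-6, f₁=-7.781341, f₂=-10.005831, f₃=-12.708455, f₄=-15.924198, f₅=-19.688047, f₆=-24.034985, f₇=-29.
(h/2)·[f₀ + 2f₁ + 2f₂ + 2f₃ + 2f₄ + 2f₅ + 2f₆ + f₇] = 0.071429·(-215.285714) = -15.3776.

-15.3776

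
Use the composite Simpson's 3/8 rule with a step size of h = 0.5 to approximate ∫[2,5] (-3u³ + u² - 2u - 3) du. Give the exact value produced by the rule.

h = (5 − 2)/6 = 0.5.
Nodes u₀,…,u₆ = 2, 2.5, 3, 3.5, 4, 4.5, 5.
f(u) = -3u³ + u² - 2u - 3: f₀=-27, f₁=-48.625, f₂=-81, f₃=-126.375, f₄=-187, f₅=-265.125, f₆=-363.
(3h/8)·[f₀ + 3f₁ + 3f₂ + 2f₃ + 3f₄ + 3f₅ + f₆] = 0.1875·(-2388) = -447.75.

-447.75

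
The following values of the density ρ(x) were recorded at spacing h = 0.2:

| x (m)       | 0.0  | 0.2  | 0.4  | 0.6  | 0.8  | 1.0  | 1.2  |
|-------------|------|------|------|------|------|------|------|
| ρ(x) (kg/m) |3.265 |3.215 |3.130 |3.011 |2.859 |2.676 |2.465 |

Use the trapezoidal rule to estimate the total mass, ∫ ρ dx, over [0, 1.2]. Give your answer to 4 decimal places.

h = 0.2, n = 6.
(h/2)·[y₀ + 2y₁ + 2y₂ + 2y₃ + 2y₄ + 2y₅ + y₆] = 0.1·(35.512) = 3.5512.

3.5512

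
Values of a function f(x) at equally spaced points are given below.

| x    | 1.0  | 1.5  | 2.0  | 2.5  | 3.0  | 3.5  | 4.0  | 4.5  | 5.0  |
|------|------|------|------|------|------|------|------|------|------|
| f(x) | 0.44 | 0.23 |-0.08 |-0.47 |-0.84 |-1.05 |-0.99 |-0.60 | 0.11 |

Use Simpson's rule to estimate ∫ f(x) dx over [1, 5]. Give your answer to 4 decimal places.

-1.8050

h = 0.5, n = 8.
(h/3)·[y₀ + 4y₁ + 2y₂ + 4y₃ + 2y₄ + 4y₅ + 2y₆ + 4y₇ + y₈] = 0.166667·(-10.83) = -1.8050.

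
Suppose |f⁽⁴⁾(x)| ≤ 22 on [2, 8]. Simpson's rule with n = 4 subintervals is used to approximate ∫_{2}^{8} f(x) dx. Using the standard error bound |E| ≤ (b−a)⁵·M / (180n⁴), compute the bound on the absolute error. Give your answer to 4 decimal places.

|E| ≤ (6)⁵·22 / (180·4⁴) = 171072/46080 = 3.7125.

3.7125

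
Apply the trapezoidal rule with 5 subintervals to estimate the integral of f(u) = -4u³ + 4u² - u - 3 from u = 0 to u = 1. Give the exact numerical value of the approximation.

-3.18

h = (1 − 0)/5 = 0.2.
Nodes u₀,…,u₅ = 0, 0.2, 0.4, 0.6, 0.8, 1.
f(u) = -4u³ + 4u² - u - 3: f₀=-3, f₁=-3.072, f₂=-3.016, f₃=-3.024, f₄=-3.288, f₅=-4.
(h/2)·[f₀ + 2f₁ + 2f₂ + 2f₃ + 2f₄ + f₅] = 0.1·(-31.8) = -3.18.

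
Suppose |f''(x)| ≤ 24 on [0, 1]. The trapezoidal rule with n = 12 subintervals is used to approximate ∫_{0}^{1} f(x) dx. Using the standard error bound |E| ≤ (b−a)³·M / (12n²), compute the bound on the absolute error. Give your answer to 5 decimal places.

|E| ≤ (1)³·24 / (12·12²) = 24/1728 = 0.01389.

0.01389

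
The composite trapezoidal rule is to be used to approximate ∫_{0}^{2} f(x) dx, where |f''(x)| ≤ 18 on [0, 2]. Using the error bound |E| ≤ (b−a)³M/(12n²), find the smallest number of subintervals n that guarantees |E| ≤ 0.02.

Need 144/(12n²) ≤ 0.02.
n² ≥ 144/(12·0.02) = 600 ⇒ n ≥ 24.4949, so the smallest n is 25.

25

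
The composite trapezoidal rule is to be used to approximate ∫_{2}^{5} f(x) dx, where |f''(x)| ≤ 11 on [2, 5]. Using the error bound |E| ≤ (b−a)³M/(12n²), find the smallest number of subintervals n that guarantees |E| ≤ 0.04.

25

Need 297/(12n²) ≤ 0.04.
n² ≥ 297/(12·0.04) = 618.75 ⇒ n ≥ 24.8747, so the smallest n is 25.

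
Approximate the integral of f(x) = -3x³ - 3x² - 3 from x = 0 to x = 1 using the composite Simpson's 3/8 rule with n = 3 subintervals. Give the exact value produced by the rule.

-4.75

h = (1 − 0)/3 = 0.333333.
Nodes x₀,…,x₃ = 0, 0.333333, 0.666667, 1.
f(x) = -3x³ - 3x² - 3: f₀=-3, f₁=-3.444444, f₂=-5.222222, f₃=-9.
(3h/8)·[f₀ + 3f₁ + 3f₂ + f₃] = 0.125·(-38) = -4.75.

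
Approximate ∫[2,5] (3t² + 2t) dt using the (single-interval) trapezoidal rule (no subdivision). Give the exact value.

T = (b−a)/2 · [f(2) + f(5)] = 1.5·[16 + 85] = 151.5.

151.5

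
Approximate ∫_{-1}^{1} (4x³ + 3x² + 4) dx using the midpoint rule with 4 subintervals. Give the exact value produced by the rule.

h = (1 − (-1))/4 = 0.5.
Midpoints m₁,…,m₄ = -0.75, -0.25, 0.25, 0.75.
f(m₁)=4, f(m₂)=4.125, f(m₃)=4.25, f(m₄)=7.375.
h·[f(m₁) + f(m₂) + f(m₃) + f(m₄)] = 0.5·(19.75) = 9.875.

9.875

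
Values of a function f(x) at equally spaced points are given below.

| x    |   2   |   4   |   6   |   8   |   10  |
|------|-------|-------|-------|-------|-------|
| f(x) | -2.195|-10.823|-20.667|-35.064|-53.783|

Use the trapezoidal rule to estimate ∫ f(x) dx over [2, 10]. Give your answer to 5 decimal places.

-189.08600

h = 2, n = 4.
(h/2)·[y₀ + 2y₁ + 2y₂ + 2y₃ + y₄] = 1·(-189.086) = -189.08600.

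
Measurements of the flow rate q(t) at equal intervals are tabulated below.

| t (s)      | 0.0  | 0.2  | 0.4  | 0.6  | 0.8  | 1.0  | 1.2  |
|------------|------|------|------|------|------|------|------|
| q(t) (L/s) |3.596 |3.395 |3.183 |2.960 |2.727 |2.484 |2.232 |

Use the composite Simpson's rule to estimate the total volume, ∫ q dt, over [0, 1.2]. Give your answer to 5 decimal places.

h = 0.2, n = 6.
(h/3)·[y₀ + 4y₁ + 2y₂ + 4y₃ + 2y₄ + 4y₅ + y₆] = 0.066667·(53.004) = 3.53360.

3.53360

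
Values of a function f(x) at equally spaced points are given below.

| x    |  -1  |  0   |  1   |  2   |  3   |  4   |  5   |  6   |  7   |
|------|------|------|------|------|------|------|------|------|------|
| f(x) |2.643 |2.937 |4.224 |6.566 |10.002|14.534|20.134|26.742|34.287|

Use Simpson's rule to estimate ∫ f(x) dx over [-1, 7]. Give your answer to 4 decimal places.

102.9220

h = 1, n = 8.
(h/3)·[y₀ + 4y₁ + 2y₂ + 4y₃ + 2y₄ + 4y₅ + 2y₆ + 4y₇ + y₈] = 0.333333·(308.766) = 102.9220.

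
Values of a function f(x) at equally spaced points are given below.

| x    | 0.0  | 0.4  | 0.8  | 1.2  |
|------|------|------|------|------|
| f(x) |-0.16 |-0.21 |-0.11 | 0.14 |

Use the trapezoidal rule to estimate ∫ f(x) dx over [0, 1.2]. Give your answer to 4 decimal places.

h = 0.4, n = 3.
(h/2)·[y₀ + 2y₁ + 2y₂ + y₃] = 0.2·(-0.66) = -0.1320.

-0.1320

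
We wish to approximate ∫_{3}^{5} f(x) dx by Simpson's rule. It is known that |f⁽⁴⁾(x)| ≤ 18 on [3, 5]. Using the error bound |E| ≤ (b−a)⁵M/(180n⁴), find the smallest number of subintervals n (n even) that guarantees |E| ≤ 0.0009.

8

Need 576/(180n⁴) ≤ 0.0009.
n⁴ ≥ 576/(180·0.0009) = 3555.56 ⇒ n ≥ 7.7219, so the smallest even n is 8. (n must be even for Simpson's rule.)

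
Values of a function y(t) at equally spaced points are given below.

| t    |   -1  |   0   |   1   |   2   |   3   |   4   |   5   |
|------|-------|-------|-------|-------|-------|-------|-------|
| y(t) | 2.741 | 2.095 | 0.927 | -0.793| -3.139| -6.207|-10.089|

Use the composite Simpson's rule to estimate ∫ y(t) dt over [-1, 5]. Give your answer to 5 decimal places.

-10.46400

h = 1, n = 6.
(h/3)·[y₀ + 4y₁ + 2y₂ + 4y₃ + 2y₄ + 4y₅ + y₆] = 0.333333·(-31.392) = -10.46400.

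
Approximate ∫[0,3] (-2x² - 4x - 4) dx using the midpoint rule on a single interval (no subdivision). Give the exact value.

-43.5

M = (b−a)·f(1.5) = 3·(-14.5) = -43.5.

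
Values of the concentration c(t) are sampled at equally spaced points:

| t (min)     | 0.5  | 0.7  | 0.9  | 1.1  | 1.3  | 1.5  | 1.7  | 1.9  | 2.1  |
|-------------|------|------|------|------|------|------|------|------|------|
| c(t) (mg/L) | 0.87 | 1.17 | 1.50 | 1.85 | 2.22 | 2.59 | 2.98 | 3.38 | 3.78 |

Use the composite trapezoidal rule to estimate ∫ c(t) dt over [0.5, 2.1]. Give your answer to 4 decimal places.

h = 0.2, n = 8.
(h/2)·[y₀ + 2y₁ + 2y₂ + 2y₃ + 2y₄ + 2y₅ + 2y₆ + 2y₇ + y₈] = 0.1·(36.03) = 3.6030.

3.6030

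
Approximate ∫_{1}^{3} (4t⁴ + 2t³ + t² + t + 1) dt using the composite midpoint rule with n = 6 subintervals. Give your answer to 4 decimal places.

246.1029

h = (3 − 1)/6 = 0.333333.
Midpoints m₁,…,m₆ = 1.166667, 1.5, 1.833333, 2.166667, 2.5, 2.833333.
f(m₁)=14.114198, f(m₂)=31.75, f(m₃)=63.706790, f(m₄)=116.354938, f(m₅)=197.25, f(m₆)=315.132716.
h·[f(m₁) + f(m₂) + f(m₃) + f(m₄) + f(m₅) + f(m₆)] = 0.333333·(738.308642) = 246.1029.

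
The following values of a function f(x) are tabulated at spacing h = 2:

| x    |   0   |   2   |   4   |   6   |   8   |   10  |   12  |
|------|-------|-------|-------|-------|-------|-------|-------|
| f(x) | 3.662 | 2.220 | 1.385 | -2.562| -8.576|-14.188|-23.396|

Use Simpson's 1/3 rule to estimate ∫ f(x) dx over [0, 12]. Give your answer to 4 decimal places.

-61.4907

h = 2, n = 6.
(h/3)·[y₀ + 4y₁ + 2y₂ + 4y₃ + 2y₄ + 4y₅ + y₆] = 0.666667·(-92.236) = -61.4907.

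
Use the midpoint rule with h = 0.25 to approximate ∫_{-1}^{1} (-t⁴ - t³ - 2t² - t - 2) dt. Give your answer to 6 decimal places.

h = (1 − (-1))/8 = 0.25.
Midpoints m₁,…,m₈ = -0.875, -0.625, -0.375, -0.125, 0.125, 0.375, 0.625, 0.875.
f(m₁)=-2.572509765625, f(m₂)=-2.064697265625, f(m₃)=-1.873291015625, f(m₄)=-1.904541015625, f(m₅)=-2.158447265625, f(m₆)=-2.728759765625, f(m₇)=-3.802978515625, f(m₈)=-5.662353515625.
h·[f(m₁) + f(m₂) + f(m₃) + f(m₄) + f(m₅) + f(m₆) + f(m₇) + f(m₈)] = 0.25·(-22.767578125) = -5.691895.

-5.691895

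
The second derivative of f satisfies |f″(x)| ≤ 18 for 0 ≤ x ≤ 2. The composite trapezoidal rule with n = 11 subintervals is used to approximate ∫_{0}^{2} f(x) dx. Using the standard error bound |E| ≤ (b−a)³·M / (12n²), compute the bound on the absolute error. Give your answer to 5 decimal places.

|E| ≤ (2)³·18 / (12·11²) = 144/1452 = 0.09917.

0.09917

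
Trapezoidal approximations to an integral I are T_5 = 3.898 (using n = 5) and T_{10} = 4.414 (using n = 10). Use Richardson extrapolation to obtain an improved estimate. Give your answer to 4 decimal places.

4.5860

R = (4·T_{10} − T_5) / 3 = (4·4.414 − 3.898)/3 = (13.758)/3 = 4.5860.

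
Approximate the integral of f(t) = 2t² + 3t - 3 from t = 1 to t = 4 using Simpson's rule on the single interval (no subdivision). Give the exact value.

S = (b−a)/6 · [f(1) + 4f(2.5) + f(4)] = 0.5·[2 + 4·17 + 41] = 55.5.

55.5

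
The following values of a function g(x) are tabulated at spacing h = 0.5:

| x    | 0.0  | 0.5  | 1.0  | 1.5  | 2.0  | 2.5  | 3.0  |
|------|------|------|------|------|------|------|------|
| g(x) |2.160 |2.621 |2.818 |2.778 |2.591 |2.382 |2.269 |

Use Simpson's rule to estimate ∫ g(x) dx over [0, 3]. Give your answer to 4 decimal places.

7.7285

h = 0.5, n = 6.
(h/3)·[y₀ + 4y₁ + 2y₂ + 4y₃ + 2y₄ + 4y₅ + y₆] = 0.166667·(46.371) = 7.7285.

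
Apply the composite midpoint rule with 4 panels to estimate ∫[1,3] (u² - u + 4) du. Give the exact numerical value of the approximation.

h = (3 − 1)/4 = 0.5.
Midpoints m₁,…,m₄ = 1.25, 1.75, 2.25, 2.75.
f(m₁)=4.3125, f(m₂)=5.3125, f(m₃)=6.8125, f(m₄)=8.8125.
h·[f(m₁) + f(m₂) + f(m₃) + f(m₄)] = 0.5·(25.25) = 12.625.

12.625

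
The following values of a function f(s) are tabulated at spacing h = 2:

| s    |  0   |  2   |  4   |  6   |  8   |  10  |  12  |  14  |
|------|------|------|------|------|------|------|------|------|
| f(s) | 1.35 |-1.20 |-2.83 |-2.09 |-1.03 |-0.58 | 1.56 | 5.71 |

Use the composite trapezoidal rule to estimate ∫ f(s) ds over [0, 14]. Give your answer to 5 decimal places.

h = 2, n = 7.
(h/2)·[y₀ + 2y₁ + 2y₂ + 2y₃ + 2y₄ + 2y₅ + 2y₆ + y₇] = 1·(-5.28) = -5.28000.

-5.28000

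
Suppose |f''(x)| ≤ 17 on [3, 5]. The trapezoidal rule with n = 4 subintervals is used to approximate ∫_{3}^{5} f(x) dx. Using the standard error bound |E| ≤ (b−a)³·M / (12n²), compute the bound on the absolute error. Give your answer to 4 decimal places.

0.7083

|E| ≤ (2)³·17 / (12·4²) = 136/192 = 0.7083.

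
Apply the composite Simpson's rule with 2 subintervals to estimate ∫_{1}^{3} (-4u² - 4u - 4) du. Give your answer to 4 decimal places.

-58.6667

h = (3 − 1)/2 = 1.
Nodes u₀,…,u₂ = 1, 2, 3.
f(u) = -4u² - 4u - 4: f₀=-12, f₁=-28, f₂=-52.
(h/3)·[f₀ + 4f₁ + f₂] = 0.333333·(-176) = -58.6667.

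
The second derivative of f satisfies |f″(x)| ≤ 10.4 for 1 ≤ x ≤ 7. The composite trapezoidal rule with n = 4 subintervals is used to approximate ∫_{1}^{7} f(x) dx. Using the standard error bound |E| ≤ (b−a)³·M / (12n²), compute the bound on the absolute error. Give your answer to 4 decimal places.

|E| ≤ (6)³·10.4 / (12·4²) = 2246.4/192 = 11.7000.

11.7000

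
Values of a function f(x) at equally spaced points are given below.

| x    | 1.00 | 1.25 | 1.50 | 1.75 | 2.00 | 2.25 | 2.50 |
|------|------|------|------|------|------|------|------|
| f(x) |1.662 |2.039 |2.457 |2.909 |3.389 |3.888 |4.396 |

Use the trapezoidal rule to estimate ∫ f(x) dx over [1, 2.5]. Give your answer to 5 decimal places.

h = 0.25, n = 6.
(h/2)·[y₀ + 2y₁ + 2y₂ + 2y₃ + 2y₄ + 2y₅ + y₆] = 0.125·(35.422) = 4.42775.

4.42775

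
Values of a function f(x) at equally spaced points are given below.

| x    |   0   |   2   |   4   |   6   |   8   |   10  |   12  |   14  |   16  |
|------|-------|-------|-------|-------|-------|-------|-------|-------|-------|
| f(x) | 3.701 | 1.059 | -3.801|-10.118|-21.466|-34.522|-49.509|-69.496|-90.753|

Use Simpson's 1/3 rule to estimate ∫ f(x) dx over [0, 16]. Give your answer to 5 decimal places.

h = 2, n = 8.
(h/3)·[y₀ + 4y₁ + 2y₂ + 4y₃ + 2y₄ + 4y₅ + 2y₆ + 4y₇ + y₈] = 0.666667·(-688.912) = -459.27467.

-459.27467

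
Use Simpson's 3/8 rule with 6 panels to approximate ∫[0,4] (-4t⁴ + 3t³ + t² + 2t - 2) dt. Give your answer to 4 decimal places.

-598.8148

h = (4 − 0)/6 = 0.666667.
Nodes t₀,…,t₆ = 0, 0.666667, 1.333333, 2, 2.666667, 3.333333, 4.
f(t) = -4t⁴ + 3t³ + t² + 2t - 2: f₀=-2, f₁=-0.123457, f₂=-3.086420, f₃=-34, f₄=-134.938272, f₅=-366.938272, f₆=-810.
(3h/8)·[f₀ + 3f₁ + 3f₂ + 2f₃ + 3f₄ + 3f₅ + f₆] = 0.25·(-2395.259259) = -598.8148.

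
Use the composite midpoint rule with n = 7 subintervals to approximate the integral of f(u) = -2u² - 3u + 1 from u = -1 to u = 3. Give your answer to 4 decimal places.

-26.4490

h = (3 − (-1))/7 = 0.571429.
Midpoints m₁,…,m₇ = -0.714286, -0.142857, 0.428571, 1, 1.571429, 2.142857, 2.714286.
f(m₁)=2.122449, f(m₂)=1.387755, f(m₃)=-0.653061, f(m₄)=-4, f(m₅)=-8.653061, f(m₆)=-14.612245, f(m₇)=-21.877551.
h·[f(m₁) + f(m₂) + f(m₃) + f(m₄) + f(m₅) + f(m₆) + f(m₇)] = 0.571429·(-46.285714) = -26.4490.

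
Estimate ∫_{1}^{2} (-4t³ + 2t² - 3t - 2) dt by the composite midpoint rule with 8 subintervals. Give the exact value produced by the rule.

-16.8125

h = (2 − 1)/8 = 0.125.
Midpoints m₁,…,m₈ = 1.0625, 1.1875, 1.3125, 1.4375, 1.5625, 1.6875, 1.8125, 1.9375.
f(m₁)=-7.7275390625, f(m₂)=-9.4404296875, f(m₃)=-11.5361328125, f(m₄)=-14.0615234375, f(m₅)=-17.0634765625, f(m₆)=-20.5888671875, f(m₇)=-24.6845703125, f(m₈)=-29.3974609375.
h·[f(m₁) + f(m₂) + f(m₃) + f(m₄) + f(m₅) + f(m₆) + f(m₇) + f(m₈)] = 0.125·(-134.5) = -16.8125.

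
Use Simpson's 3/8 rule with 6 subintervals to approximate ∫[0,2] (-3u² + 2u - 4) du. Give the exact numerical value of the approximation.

-12

h = (2 − 0)/6 = 0.333333.
Nodes u₀,…,u₆ = 0, 0.333333, 0.666667, 1, 1.333333, 1.666667, 2.
f(u) = -3u² + 2u - 4: f₀=-4, f₁=-3.666667, f₂=-4, f₃=-5, f₄=-6.666667, f₅=-9, f₆=-12.
(3h/8)·[f₀ + 3f₁ + 3f₂ + 2f₃ + 3f₄ + 3f₅ + f₆] = 0.125·(-96) = -12.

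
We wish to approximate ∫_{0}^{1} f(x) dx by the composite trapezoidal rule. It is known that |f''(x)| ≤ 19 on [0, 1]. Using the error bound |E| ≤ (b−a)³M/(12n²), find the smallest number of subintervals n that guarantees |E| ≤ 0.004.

20

Need 19/(12n²) ≤ 0.004.
n² ≥ 19/(12·0.004) = 395.833 ⇒ n ≥ 19.8956, so the smallest n is 20.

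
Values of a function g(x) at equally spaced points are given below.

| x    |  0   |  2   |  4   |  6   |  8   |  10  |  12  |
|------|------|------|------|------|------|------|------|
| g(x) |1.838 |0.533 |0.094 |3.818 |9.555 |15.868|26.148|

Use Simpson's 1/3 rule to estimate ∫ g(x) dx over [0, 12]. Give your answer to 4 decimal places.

h = 2, n = 6.
(h/3)·[y₀ + 4y₁ + 2y₂ + 4y₃ + 2y₄ + 4y₅ + y₆] = 0.666667·(128.160) = 85.4400.

85.4400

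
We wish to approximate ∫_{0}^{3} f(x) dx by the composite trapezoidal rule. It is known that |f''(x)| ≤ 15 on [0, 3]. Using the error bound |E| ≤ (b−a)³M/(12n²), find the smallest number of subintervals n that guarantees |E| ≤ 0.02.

42

Need 405/(12n²) ≤ 0.02.
n² ≥ 405/(12·0.02) = 1687.5 ⇒ n ≥ 41.0792, so the smallest n is 42.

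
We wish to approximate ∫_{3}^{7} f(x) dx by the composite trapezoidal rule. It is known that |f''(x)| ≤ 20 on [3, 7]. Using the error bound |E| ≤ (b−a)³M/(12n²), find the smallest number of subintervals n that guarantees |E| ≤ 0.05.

47

Need 1280/(12n²) ≤ 0.05.
n² ≥ 1280/(12·0.05) = 2133.33 ⇒ n ≥ 46.1880, so the smallest n is 47.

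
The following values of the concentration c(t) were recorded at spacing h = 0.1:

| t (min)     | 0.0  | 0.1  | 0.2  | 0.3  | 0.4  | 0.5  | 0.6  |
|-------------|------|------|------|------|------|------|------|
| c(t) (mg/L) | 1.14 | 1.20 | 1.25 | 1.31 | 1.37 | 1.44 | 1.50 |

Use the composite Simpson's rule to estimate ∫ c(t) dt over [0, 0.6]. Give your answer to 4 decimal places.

h = 0.1, n = 6.
(h/3)·[y₀ + 4y₁ + 2y₂ + 4y₃ + 2y₄ + 4y₅ + y₆] = 0.033333·(23.68) = 0.7893.

0.7893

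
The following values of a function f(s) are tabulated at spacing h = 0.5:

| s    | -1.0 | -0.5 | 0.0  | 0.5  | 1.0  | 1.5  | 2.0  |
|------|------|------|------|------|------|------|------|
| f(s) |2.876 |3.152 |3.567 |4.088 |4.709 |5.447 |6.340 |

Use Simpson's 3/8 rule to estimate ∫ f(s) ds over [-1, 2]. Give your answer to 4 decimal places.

h = 0.5, n = 6.
(3h/8)·[y₀ + 3y₁ + 3y₂ + 2y₃ + 3y₄ + 3y₅ + y₆] = 0.1875·(68.017) = 12.7532.

12.7532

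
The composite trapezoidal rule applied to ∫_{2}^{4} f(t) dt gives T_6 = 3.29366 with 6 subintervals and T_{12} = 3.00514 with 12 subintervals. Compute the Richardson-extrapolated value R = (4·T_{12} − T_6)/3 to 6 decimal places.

R = (4·T_{12} − T_6) / 3 = (4·3.00514 − 3.29366)/3 = (8.72690)/3 = 2.908967.

2.908967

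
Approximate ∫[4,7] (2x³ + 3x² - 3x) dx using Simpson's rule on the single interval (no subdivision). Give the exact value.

S = (b−a)/6 · [f(4) + 4f(5.5) + f(7)] = 0.5·[164 + 4·407 + 812] = 1302.

1302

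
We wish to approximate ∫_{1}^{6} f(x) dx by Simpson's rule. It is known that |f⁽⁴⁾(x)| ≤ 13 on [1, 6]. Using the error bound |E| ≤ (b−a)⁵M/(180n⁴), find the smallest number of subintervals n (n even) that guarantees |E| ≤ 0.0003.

Need 40625/(180n⁴) ≤ 0.0003.
n⁴ ≥ 40625/(180·0.0003) = 752315 ⇒ n ≥ 29.4510, so the smallest even n is 30. (n must be even for Simpson's rule.)

30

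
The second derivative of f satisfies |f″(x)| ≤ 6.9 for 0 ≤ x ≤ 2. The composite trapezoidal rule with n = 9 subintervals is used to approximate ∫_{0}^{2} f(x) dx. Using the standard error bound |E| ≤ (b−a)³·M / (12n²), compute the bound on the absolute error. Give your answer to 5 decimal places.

0.05679

|E| ≤ (2)³·6.9 / (12·9²) = 55.2/972 = 0.05679.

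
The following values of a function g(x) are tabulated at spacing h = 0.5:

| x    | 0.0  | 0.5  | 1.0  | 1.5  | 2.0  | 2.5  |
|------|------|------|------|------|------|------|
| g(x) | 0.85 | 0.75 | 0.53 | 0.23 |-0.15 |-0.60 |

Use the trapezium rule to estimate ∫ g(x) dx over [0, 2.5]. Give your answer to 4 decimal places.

h = 0.5, n = 5.
(h/2)·[y₀ + 2y₁ + 2y₂ + 2y₃ + 2y₄ + y₅] = 0.25·(2.97) = 0.7425.

0.7425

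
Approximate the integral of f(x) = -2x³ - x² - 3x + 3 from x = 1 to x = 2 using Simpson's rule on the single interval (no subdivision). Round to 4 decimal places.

S = (b−a)/6 · [f(1) + 4f(1.5) + f(2)] = 0.166667·[(-3) + 4·(-10.5) + (-23)] = -11.3333.

-11.3333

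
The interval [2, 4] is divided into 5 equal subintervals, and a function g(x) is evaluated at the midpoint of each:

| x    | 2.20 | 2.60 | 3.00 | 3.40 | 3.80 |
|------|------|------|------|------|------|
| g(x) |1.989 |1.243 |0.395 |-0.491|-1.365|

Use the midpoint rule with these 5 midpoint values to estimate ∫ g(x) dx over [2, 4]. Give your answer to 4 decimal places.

h = 0.4, n = 5.
h·[y(m₁) + y(m₂) + y(m₃) + y(m₄) + y(m₅)] = 0.4·(1.771) = 0.7084.

0.7084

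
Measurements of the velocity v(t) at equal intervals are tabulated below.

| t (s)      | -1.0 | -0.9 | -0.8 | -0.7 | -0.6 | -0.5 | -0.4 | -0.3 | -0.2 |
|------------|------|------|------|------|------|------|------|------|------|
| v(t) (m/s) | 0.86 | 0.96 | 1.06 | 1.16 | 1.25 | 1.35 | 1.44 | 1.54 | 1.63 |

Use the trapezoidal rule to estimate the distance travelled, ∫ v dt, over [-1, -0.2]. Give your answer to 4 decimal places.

h = 0.1, n = 8.
(h/2)·[y₀ + 2y₁ + 2y₂ + 2y₃ + 2y₄ + 2y₅ + 2y₆ + 2y₇ + y₈] = 0.05·(20.01) = 1.0005.

1.0005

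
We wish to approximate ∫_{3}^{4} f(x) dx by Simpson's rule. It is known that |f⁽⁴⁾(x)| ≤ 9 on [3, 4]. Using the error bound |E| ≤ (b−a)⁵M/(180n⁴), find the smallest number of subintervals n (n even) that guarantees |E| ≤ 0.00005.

6

Need 9/(180n⁴) ≤ 0.00005.
n⁴ ≥ 9/(180·0.00005) = 1000 ⇒ n ≥ 5.6234, so the smallest even n is 6. (n must be even for Simpson's rule.)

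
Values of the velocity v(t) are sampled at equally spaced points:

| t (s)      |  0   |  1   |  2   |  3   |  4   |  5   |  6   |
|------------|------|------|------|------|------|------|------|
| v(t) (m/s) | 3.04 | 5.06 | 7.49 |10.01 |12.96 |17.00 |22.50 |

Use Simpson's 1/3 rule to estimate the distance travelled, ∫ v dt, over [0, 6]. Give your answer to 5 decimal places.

h = 1, n = 6.
(h/3)·[y₀ + 4y₁ + 2y₂ + 4y₃ + 2y₄ + 4y₅ + y₆] = 0.333333·(194.72) = 64.90667.

64.90667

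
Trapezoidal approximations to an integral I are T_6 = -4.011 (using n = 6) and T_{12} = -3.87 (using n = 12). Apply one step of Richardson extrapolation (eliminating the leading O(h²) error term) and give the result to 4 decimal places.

-3.8230

R = (4·T_{12} − T_6) / 3 = (4·(-3.87) − (-4.011))/3 = (-11.469)/3 = -3.8230.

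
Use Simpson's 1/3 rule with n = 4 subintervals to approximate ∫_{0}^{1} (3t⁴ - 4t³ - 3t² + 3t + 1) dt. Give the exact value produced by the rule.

h = (1 − 0)/4 = 0.25.
Nodes t₀,…,t₄ = 0, 0.25, 0.5, 0.75, 1.
f(t) = 3t⁴ - 4t³ - 3t² + 3t + 1: f₀=1, f₁=1.51171875, f₂=1.4375, f₃=0.82421875, f₄=0.
(h/3)·[f₀ + 4f₁ + 2f₂ + 4f₃ + f₄] = 0.083333·(13.21875) = 1.1015625.

1.1015625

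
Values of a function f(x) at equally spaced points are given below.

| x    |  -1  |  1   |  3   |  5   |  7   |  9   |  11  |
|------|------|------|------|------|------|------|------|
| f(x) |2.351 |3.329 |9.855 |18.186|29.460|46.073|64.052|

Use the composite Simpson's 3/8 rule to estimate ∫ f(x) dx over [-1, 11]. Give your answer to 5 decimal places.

276.69450

h = 2, n = 6.
(3h/8)·[y₀ + 3y₁ + 3y₂ + 2y₃ + 3y₄ + 3y₅ + y₆] = 0.75·(368.926) = 276.69450.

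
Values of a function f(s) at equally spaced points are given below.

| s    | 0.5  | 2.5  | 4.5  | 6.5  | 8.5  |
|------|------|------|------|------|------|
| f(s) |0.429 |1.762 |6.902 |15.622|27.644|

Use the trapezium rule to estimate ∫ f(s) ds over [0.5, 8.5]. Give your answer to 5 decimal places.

76.64500

h = 2, n = 4.
(h/2)·[y₀ + 2y₁ + 2y₂ + 2y₃ + y₄] = 1·(76.645) = 76.64500.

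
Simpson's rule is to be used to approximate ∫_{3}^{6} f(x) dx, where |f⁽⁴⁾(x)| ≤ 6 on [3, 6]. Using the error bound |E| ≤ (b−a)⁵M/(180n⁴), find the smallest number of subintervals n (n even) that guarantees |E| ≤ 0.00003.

24

Need 1458/(180n⁴) ≤ 0.00003.
n⁴ ≥ 1458/(180·0.00003) = 270000 ⇒ n ≥ 22.7951, so the smallest even n is 24. (n must be even for Simpson's rule.)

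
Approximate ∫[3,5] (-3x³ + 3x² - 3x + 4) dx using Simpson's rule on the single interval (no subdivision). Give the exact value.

-326

S = (b−a)/6 · [f(3) + 4f(4) + f(5)] = 0.333333·[(-59) + 4·(-152) + (-311)] = -326.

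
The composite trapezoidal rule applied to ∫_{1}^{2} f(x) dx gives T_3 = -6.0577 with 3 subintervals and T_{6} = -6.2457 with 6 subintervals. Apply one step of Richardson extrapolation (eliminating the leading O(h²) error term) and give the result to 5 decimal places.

R = (4·T_{6} − T_3) / 3 = (4·(-6.2457) − (-6.0577))/3 = (-18.9251)/3 = -6.30837.

-6.30837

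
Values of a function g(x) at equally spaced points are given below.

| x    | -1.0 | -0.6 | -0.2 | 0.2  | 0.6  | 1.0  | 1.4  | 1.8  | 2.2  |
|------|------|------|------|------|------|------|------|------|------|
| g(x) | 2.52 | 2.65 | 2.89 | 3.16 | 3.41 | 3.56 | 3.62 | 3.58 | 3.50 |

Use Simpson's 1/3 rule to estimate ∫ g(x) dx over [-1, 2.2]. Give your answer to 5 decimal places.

h = 0.4, n = 8.
(h/3)·[y₀ + 4y₁ + 2y₂ + 4y₃ + 2y₄ + 4y₅ + 2y₆ + 4y₇ + y₈] = 0.133333·(77.66) = 10.35467.

10.35467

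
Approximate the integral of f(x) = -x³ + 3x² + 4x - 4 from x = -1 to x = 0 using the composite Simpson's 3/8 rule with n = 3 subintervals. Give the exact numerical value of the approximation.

h = (0 − (-1))/3 = 0.333333.
Nodes x₀,…,x₃ = -1, -0.666667, -0.333333, 0.
f(x) = -x³ + 3x² + 4x - 4: f₀=-4, f₁=-5.037037, f₂=-4.962963, f₃=-4.
(3h/8)·[f₀ + 3f₁ + 3f₂ + f₃] = 0.125·(-38) = -4.75.

-4.75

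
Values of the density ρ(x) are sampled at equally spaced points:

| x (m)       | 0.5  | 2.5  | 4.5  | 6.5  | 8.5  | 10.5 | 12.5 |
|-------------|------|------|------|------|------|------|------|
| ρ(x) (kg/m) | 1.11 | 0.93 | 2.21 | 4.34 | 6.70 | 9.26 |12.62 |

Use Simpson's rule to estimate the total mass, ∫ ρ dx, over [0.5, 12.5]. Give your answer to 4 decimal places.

59.7800

h = 2, n = 6.
(h/3)·[y₀ + 4y₁ + 2y₂ + 4y₃ + 2y₄ + 4y₅ + y₆] = 0.666667·(89.67) = 59.7800.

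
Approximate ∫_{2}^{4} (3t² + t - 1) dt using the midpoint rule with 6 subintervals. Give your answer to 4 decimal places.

59.9444

h = (4 − 2)/6 = 0.333333.
Midpoints m₁,…,m₆ = 2.166667, 2.5, 2.833333, 3.166667, 3.5, 3.833333.
f(m₁)=15.25, f(m₂)=20.25, f(m₃)=25.916667, f(m₄)=32.25, f(m₅)=39.25, f(m₆)=46.916667.
h·[f(m₁) + f(m₂) + f(m₃) + f(m₄) + f(m₅) + f(m₆)] = 0.333333·(179.833333) = 59.9444.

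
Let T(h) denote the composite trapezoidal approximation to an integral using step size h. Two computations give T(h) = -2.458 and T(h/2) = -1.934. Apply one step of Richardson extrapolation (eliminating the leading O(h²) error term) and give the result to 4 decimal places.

R = (4·T(h/2) − T(h)) / 3 = (4·(-1.934) − (-2.458))/3 = (-5.278)/3 = -1.7593.

-1.7593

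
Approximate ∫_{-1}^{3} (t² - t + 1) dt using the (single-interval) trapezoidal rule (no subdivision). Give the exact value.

20

T = (b−a)/2 · [f(-1) + f(3)] = 2·[3 + 7] = 20.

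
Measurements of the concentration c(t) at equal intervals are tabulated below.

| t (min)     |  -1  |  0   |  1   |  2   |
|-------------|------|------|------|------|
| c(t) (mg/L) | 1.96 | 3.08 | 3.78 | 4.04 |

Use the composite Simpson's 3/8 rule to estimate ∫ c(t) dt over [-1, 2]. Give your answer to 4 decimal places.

h = 1, n = 3.
(3h/8)·[y₀ + 3y₁ + 3y₂ + y₃] = 0.375·(26.58) = 9.9675.

9.9675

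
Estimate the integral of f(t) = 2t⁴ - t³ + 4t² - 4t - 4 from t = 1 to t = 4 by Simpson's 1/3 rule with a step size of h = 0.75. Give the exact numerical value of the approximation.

387.703125

h = (4 − 1)/4 = 0.75.
Nodes t₀,…,t₄ = 1, 1.75, 2.5, 3.25, 4.
f(t) = 2t⁴ - t³ + 4t² - 4t - 4: f₀=-3, f₁=14.6484375, f₂=73.5, f₃=214.0546875, f₄=492.
(h/3)·[f₀ + 4f₁ + 2f₂ + 4f₃ + f₄] = 0.25·(1550.8125) = 387.703125.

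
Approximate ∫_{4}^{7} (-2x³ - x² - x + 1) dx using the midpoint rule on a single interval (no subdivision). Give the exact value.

M = (b−a)·f(5.5) = 3·(-367.5) = -1102.5.

-1102.5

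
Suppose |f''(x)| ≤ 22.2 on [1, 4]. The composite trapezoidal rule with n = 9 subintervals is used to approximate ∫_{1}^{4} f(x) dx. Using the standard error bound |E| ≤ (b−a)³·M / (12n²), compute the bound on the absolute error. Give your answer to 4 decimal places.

0.6167

|E| ≤ (3)³·22.2 / (12·9²) = 599.4/972 = 0.6167.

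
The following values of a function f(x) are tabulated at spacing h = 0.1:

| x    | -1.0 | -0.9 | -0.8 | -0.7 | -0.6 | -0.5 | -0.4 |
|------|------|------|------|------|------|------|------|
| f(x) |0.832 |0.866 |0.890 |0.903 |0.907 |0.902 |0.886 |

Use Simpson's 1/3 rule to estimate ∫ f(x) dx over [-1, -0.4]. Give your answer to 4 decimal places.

h = 0.1, n = 6.
(h/3)·[y₀ + 4y₁ + 2y₂ + 4y₃ + 2y₄ + 4y₅ + y₆] = 0.033333·(15.996) = 0.5332.

0.5332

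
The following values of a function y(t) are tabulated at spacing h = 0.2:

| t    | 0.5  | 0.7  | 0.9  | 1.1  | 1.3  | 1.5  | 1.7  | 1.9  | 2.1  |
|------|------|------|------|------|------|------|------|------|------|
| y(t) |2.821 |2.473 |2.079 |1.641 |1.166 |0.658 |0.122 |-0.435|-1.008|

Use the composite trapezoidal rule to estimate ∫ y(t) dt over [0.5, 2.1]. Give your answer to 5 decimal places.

h = 0.2, n = 8.
(h/2)·[y₀ + 2y₁ + 2y₂ + 2y₃ + 2y₄ + 2y₅ + 2y₆ + 2y₇ + y₈] = 0.1·(17.221) = 1.72210.

1.72210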